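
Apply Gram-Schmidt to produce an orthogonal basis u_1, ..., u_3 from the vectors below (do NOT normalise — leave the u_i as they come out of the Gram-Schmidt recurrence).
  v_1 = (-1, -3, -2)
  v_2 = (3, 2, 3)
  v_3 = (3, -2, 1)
Orthogonal basis:
  u_1 = (-1, -3, -2)
  u_2 = (27/14, -17/14, 6/7)
  u_3 = (10/83, 6/83, -14/83)

Apply the Gram-Schmidt recurrence
  u_1 = v_1
  u_i = v_i − Σ_{j<i} ((v_i · u_j) / (u_j · u_j)) · u_j.

Step by step this gives:
  u_1 = (-1, -3, -2)
  u_2 = (27/14, -17/14, 6/7)
  u_3 = (10/83, 6/83, -14/83)

Orthogonality check:
  u_2 · u_1 = 0 (should be 0)
  u_3 · u_1 = 0 (should be 0)
  u_3 · u_2 = 0 (should be 0)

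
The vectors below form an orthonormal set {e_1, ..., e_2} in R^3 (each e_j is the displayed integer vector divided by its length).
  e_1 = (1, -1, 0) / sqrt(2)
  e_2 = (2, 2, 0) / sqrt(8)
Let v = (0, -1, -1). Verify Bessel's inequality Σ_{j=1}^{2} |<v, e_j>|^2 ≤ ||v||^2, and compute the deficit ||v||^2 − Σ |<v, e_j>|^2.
Σ |<v, e_j>|^2 = 1; ||v||^2 = 2; deficit = 1

Write each e_j = u_j / sqrt(<u_j, u_j>) where u_j is the displayed integer vector. Then <v, e_j> = <v, u_j> / sqrt(<u_j, u_j>), so |<v, e_j>|^2 = <v, u_j>^2 / <u_j, u_j>.
Coefficients: <v, e_1> = 1/sqrt(2), <v, e_2> = -2/sqrt(8).
Square and sum: Σ |<v, e_j>|^2 = 1.
Compute ||v||^2 = v·v = 2.
Deficit = 2 − 1 = 1 ≥ 0, confirming Bessel's inequality. (The deficit equals ||v − Σ <v,e_j> e_j||^2, the squared distance from v to span{e_j}.)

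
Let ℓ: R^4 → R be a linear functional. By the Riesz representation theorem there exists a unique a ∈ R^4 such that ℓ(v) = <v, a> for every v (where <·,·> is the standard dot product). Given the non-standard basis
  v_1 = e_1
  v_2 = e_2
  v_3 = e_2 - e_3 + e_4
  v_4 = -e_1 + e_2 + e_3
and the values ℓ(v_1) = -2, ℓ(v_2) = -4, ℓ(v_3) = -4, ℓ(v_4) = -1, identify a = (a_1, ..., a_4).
a = (-2, -4, 1, 1)

Write a = (a_1, ..., a_4) in the standard basis. For each basis vector v_i, ℓ(v_i) = <v_i, a> is a linear equation in the a_j's. Collect the n equations into a matrix system V a = ℓ, where row i of V is v_i (expressed in the standard basis). Since V is invertible (lower-triangular with 1s on the diagonal, up to permutation), solve by back-substitution:
  V =
[[1, 0, 0, 0],
 [0, 1, 0, 0],
 [0, 1, -1, 1],
 [-1, 1, 1, 0]]
  V a = (-2, -4, -4, -1)
Solving gives a = (-2, -4, 1, 1).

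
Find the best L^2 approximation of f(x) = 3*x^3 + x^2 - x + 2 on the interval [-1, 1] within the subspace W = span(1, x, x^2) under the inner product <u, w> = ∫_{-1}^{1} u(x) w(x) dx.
g(x) = x^2 + 4*x/5 + 2

The best approximation g ∈ W is the orthogonal projection of f onto W. Writing g = a_0 + a_1 x + a_2 x^2, the coefficients solve the normal equations G · a = b where
  G_{ij} = <φ_i, φ_j> and b_i = <f, φ_i>, with φ_0 = 1, φ_1 = x, φ_2 = x^2.
G =
  [2, 0, 2/3]
  [0, 2/3, 0]
  [2/3, 0, 2/5],
b = (14/3, 8/15, 26/15).
Solving gives a_0 = 2, a_1 = 4/5, a_2 = 1, so
  g(x) = x^2 + 4*x/5 + 2.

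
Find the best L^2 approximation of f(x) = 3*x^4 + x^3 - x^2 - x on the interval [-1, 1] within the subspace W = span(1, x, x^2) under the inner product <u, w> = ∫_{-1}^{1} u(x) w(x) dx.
g(x) = 11*x^2/7 - 2*x/5 - 9/35

The best approximation g ∈ W is the orthogonal projection of f onto W. Writing g = a_0 + a_1 x + a_2 x^2, the coefficients solve the normal equations G · a = b where
  G_{ij} = <φ_i, φ_j> and b_i = <f, φ_i>, with φ_0 = 1, φ_1 = x, φ_2 = x^2.
G =
  [2, 0, 2/3]
  [0, 2/3, 0]
  [2/3, 0, 2/5],
b = (8/15, -4/15, 16/35).
Solving gives a_0 = -9/35, a_1 = -2/5, a_2 = 11/7, so
  g(x) = 11*x^2/7 - 2*x/5 - 9/35.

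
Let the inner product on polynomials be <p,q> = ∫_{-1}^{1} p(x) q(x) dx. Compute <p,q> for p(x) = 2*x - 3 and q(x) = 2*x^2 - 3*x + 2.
<p,q> = -20

Expand the product: p(x)·q(x) = 4*x^3 - 12*x^2 + 13*x - 6.
∫_{-1}^{1} of each monomial x^k gives [2/(k+1) if k even, 0 if k odd]. Integrating term-by-term (or equivalently evaluating the antiderivative F(x) = x^4 - 4*x^3 + 13*x^2/2 - 6*x at the endpoints):
  F(1) − F(−1) = -5/2 − (35/2) = -20.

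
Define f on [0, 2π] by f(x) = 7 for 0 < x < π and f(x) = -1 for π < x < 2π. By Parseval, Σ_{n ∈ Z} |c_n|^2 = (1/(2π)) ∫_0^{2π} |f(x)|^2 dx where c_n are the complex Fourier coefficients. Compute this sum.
Σ |c_n|^2 = 25

Parseval equates the L^2 energy of f (normalised by 1/(2π)) with the ℓ^2 sum of its Fourier coefficients: (1/(2π)) ∫_0^{2π} |f|^2 = Σ |c_n|^2.
Compute the left side: (1/(2π)) [∫_0^π 7^2 dx + ∫_π^{2π} (-1)^2 dx] = (1/(2π)) · (49π + 1π) = (49 + 1)/2 = 25.
So Σ_{n ∈ Z} |c_n|^2 = 25.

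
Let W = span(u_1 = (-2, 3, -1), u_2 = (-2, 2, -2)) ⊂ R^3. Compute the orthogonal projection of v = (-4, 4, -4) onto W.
proj_W(v) = (-4, 4, -4)

Set up U = [u_1 | ... | u_2] ∈ R^(3×2). The projector onto W = col(U) is P = U (U^T U)^(-1) U^T.
Compute U^T U =
  [14, 12]
  [12, 12],
and U^T v = (24, 24).
Solve U^T U · c = U^T v for the coefficients: c = (0, 2). The projection is proj_W(v) = U c.
Check: (v - proj_W(v)) · u_1 = 0  (should be 0).
Check: (v - proj_W(v)) · u_2 = 0  (should be 0).
Result: proj_W(v) = (-4, 4, -4).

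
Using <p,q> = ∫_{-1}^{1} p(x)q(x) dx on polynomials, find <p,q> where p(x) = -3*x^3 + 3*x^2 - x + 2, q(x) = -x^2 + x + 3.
<p,q> = 68/5

Expand the product: p(x)·q(x) = 3*x^5 - 6*x^4 - 5*x^3 + 6*x^2 - x + 6.
∫_{-1}^{1} of each monomial x^k gives [2/(k+1) if k even, 0 if k odd]. Integrating term-by-term (or equivalently evaluating the antiderivative F(x) = x^6/2 - 6*x^5/5 - 5*x^4/4 + 2*x^3 - x^2/2 + 6*x at the endpoints):
  F(1) − F(−1) = 111/20 − (-161/20) = 68/5.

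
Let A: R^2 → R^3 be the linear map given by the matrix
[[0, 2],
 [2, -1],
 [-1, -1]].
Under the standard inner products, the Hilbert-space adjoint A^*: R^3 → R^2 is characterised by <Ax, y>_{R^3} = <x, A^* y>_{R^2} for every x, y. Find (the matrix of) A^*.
A^* = A^T =
[[0, 2, -1],
 [2, -1, -1]]

For real matrices with standard dot products, the defining identity <Ax, y> = <x, A^* y> gives (Ax)^T y = x^T (A^*) y, i.e. x^T A^T y = x^T (A^*) y. Since this holds for all x, y, we must have A^* = A^T. Therefore
A^* =
[[0, 2, -1],
 [2, -1, -1]].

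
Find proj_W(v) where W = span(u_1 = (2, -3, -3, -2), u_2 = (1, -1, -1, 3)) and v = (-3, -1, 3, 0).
proj_W(v) = (-17/14, 127/77, 127/77, -25/154)

Set up U = [u_1 | ... | u_2] ∈ R^(4×2). The projector onto W = col(U) is P = U (U^T U)^(-1) U^T.
Compute U^T U =
  [26, 2]
  [2, 12],
and U^T v = (-12, -5).
Solve U^T U · c = U^T v for the coefficients: c = (-67/154, -53/154). The projection is proj_W(v) = U c.
Check: (v - proj_W(v)) · u_1 = 0  (should be 0).
Check: (v - proj_W(v)) · u_2 = 0  (should be 0).
Result: proj_W(v) = (-17/14, 127/77, 127/77, -25/154).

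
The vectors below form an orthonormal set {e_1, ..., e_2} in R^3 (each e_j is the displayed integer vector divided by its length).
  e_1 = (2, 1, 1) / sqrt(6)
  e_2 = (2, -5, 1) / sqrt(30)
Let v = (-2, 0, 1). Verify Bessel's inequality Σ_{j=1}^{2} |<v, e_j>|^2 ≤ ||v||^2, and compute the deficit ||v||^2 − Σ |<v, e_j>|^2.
Σ |<v, e_j>|^2 = 9/5; ||v||^2 = 5; deficit = 16/5

Write each e_j = u_j / sqrt(<u_j, u_j>) where u_j is the displayed integer vector. Then <v, e_j> = <v, u_j> / sqrt(<u_j, u_j>), so |<v, e_j>|^2 = <v, u_j>^2 / <u_j, u_j>.
Coefficients: <v, e_1> = -3/sqrt(6), <v, e_2> = -3/sqrt(30).
Square and sum: Σ |<v, e_j>|^2 = 9/5.
Compute ||v||^2 = v·v = 5.
Deficit = 5 − 9/5 = 16/5 ≥ 0, confirming Bessel's inequality. (The deficit equals ||v − Σ <v,e_j> e_j||^2, the squared distance from v to span{e_j}.)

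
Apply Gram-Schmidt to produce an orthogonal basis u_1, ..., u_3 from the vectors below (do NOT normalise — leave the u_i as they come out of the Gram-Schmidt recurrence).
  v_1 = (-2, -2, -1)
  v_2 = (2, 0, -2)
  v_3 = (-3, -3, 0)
Orthogonal basis:
  u_1 = (-2, -2, -1)
  u_2 = (14/9, -4/9, -20/9)
  u_3 = (6/17, -9/17, 6/17)

Apply the Gram-Schmidt recurrence
  u_1 = v_1
  u_i = v_i − Σ_{j<i} ((v_i · u_j) / (u_j · u_j)) · u_j.

Step by step this gives:
  u_1 = (-2, -2, -1)
  u_2 = (14/9, -4/9, -20/9)
  u_3 = (6/17, -9/17, 6/17)

Orthogonality check:
  u_2 · u_1 = 0 (should be 0)
  u_3 · u_1 = 0 (should be 0)
  u_3 · u_2 = 0 (should be 0)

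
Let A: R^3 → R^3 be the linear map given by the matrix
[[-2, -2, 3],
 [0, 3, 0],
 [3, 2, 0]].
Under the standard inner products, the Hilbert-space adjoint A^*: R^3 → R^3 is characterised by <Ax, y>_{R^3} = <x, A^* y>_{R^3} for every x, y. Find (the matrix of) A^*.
A^* = A^T =
[[-2, 0, 3],
 [-2, 3, 2],
 [3, 0, 0]]

For real matrices with standard dot products, the defining identity <Ax, y> = <x, A^* y> gives (Ax)^T y = x^T (A^*) y, i.e. x^T A^T y = x^T (A^*) y. Since this holds for all x, y, we must have A^* = A^T. Therefore
A^* =
[[-2, 0, 3],
 [-2, 3, 2],
 [3, 0, 0]].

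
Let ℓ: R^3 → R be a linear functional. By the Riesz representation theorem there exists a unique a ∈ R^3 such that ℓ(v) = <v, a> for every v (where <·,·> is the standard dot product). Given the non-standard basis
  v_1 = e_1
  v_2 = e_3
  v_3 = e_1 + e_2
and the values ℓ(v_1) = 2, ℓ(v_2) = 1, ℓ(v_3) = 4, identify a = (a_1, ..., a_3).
a = (2, 2, 1)

Write a = (a_1, ..., a_3) in the standard basis. For each basis vector v_i, ℓ(v_i) = <v_i, a> is a linear equation in the a_j's. Collect the n equations into a matrix system V a = ℓ, where row i of V is v_i (expressed in the standard basis). Since V is invertible (lower-triangular with 1s on the diagonal, up to permutation), solve by back-substitution:
  V =
[[1, 0, 0],
 [0, 0, 1],
 [1, 1, 0]]
  V a = (2, 1, 4)
Solving gives a = (2, 2, 1).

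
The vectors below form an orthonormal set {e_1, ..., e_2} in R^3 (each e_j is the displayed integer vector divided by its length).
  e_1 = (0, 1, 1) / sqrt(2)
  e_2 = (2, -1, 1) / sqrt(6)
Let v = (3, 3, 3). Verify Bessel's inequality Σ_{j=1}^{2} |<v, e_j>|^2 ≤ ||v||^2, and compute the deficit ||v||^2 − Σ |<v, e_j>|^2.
Σ |<v, e_j>|^2 = 24; ||v||^2 = 27; deficit = 3

Write each e_j = u_j / sqrt(<u_j, u_j>) where u_j is the displayed integer vector. Then <v, e_j> = <v, u_j> / sqrt(<u_j, u_j>), so |<v, e_j>|^2 = <v, u_j>^2 / <u_j, u_j>.
Coefficients: <v, e_1> = 6/sqrt(2), <v, e_2> = 6/sqrt(6).
Square and sum: Σ |<v, e_j>|^2 = 24.
Compute ||v||^2 = v·v = 27.
Deficit = 27 − 24 = 3 ≥ 0, confirming Bessel's inequality. (The deficit equals ||v − Σ <v,e_j> e_j||^2, the squared distance from v to span{e_j}.)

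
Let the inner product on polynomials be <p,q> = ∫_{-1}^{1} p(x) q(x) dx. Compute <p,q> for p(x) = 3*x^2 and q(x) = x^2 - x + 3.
<p,q> = 36/5

Expand the product: p(x)·q(x) = 3*x^4 - 3*x^3 + 9*x^2.
∫_{-1}^{1} of each monomial x^k gives [2/(k+1) if k even, 0 if k odd]. Integrating term-by-term (or equivalently evaluating the antiderivative F(x) = 3*x^5/5 - 3*x^4/4 + 3*x^3 at the endpoints):
  F(1) − F(−1) = 57/20 − (-87/20) = 36/5.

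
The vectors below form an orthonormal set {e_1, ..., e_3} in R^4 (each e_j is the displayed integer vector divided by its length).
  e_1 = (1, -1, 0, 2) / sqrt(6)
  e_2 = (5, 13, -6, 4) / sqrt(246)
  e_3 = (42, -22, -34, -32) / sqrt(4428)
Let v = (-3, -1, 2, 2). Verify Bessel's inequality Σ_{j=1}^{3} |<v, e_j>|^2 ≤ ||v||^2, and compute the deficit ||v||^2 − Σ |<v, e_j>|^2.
Σ |<v, e_j>|^2 = 470/27; ||v||^2 = 18; deficit = 16/27

Write each e_j = u_j / sqrt(<u_j, u_j>) where u_j is the displayed integer vector. Then <v, e_j> = <v, u_j> / sqrt(<u_j, u_j>), so |<v, e_j>|^2 = <v, u_j>^2 / <u_j, u_j>.
Coefficients: <v, e_1> = 2/sqrt(6), <v, e_2> = -32/sqrt(246), <v, e_3> = -236/sqrt(4428).
Square and sum: Σ |<v, e_j>|^2 = 470/27.
Compute ||v||^2 = v·v = 18.
Deficit = 18 − 470/27 = 16/27 ≥ 0, confirming Bessel's inequality. (The deficit equals ||v − Σ <v,e_j> e_j||^2, the squared distance from v to span{e_j}.)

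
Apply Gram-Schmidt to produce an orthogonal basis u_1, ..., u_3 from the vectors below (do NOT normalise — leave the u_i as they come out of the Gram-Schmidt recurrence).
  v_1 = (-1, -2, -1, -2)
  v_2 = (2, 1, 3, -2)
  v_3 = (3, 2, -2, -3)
Orthogonal basis:
  u_1 = (-1, -2, -1, -2)
  u_2 = (17/10, 2/5, 27/10, -13/5)
  u_3 = (389/171, 343/171, -61/19, -263/171)

Apply the Gram-Schmidt recurrence
  u_1 = v_1
  u_i = v_i − Σ_{j<i} ((v_i · u_j) / (u_j · u_j)) · u_j.

Step by step this gives:
  u_1 = (-1, -2, -1, -2)
  u_2 = (17/10, 2/5, 27/10, -13/5)
  u_3 = (389/171, 343/171, -61/19, -263/171)

Orthogonality check:
  u_2 · u_1 = 0 (should be 0)
  u_3 · u_1 = 0 (should be 0)
  u_3 · u_2 = 0 (should be 0)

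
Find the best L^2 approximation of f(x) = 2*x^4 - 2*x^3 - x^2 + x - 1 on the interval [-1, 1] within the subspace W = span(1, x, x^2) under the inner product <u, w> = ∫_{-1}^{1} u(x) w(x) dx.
g(x) = 5*x^2/7 - x/5 - 41/35

The best approximation g ∈ W is the orthogonal projection of f onto W. Writing g = a_0 + a_1 x + a_2 x^2, the coefficients solve the normal equations G · a = b where
  G_{ij} = <φ_i, φ_j> and b_i = <f, φ_i>, with φ_0 = 1, φ_1 = x, φ_2 = x^2.
G =
  [2, 0, 2/3]
  [0, 2/3, 0]
  [2/3, 0, 2/5],
b = (-28/15, -2/15, -52/105).
Solving gives a_0 = -41/35, a_1 = -1/5, a_2 = 5/7, so
  g(x) = 5*x^2/7 - x/5 - 41/35.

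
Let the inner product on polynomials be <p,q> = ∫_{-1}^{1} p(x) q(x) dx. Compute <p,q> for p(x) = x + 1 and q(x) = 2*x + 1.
<p,q> = 10/3

Expand the product: p(x)·q(x) = 2*x^2 + 3*x + 1.
∫_{-1}^{1} of each monomial x^k gives [2/(k+1) if k even, 0 if k odd]. Integrating term-by-term (or equivalently evaluating the antiderivative F(x) = 2*x^3/3 + 3*x^2/2 + x at the endpoints):
  F(1) − F(−1) = 19/6 − (-1/6) = 10/3.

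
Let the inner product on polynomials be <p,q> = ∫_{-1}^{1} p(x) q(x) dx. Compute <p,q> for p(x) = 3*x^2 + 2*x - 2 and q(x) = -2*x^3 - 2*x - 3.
<p,q> = 26/15

Expand the product: p(x)·q(x) = -6*x^5 - 4*x^4 - 2*x^3 - 13*x^2 - 2*x + 6.
∫_{-1}^{1} of each monomial x^k gives [2/(k+1) if k even, 0 if k odd]. Integrating term-by-term (or equivalently evaluating the antiderivative F(x) = -x^6 - 4*x^5/5 - x^4/2 - 13*x^3/3 - x^2 + 6*x at the endpoints):
  F(1) − F(−1) = -49/30 − (-101/30) = 26/15.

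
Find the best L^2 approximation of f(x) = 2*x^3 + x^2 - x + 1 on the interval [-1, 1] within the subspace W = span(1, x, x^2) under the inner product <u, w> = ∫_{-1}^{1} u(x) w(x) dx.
g(x) = x^2 + x/5 + 1

The best approximation g ∈ W is the orthogonal projection of f onto W. Writing g = a_0 + a_1 x + a_2 x^2, the coefficients solve the normal equations G · a = b where
  G_{ij} = <φ_i, φ_j> and b_i = <f, φ_i>, with φ_0 = 1, φ_1 = x, φ_2 = x^2.
G =
  [2, 0, 2/3]
  [0, 2/3, 0]
  [2/3, 0, 2/5],
b = (8/3, 2/15, 16/15).
Solving gives a_0 = 1, a_1 = 1/5, a_2 = 1, so
  g(x) = x^2 + x/5 + 1.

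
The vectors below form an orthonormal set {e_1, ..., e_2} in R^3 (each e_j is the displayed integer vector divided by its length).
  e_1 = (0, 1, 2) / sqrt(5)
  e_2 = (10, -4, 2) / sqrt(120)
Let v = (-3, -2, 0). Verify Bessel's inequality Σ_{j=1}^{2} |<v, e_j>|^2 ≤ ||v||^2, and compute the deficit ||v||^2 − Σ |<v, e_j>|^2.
Σ |<v, e_j>|^2 = 29/6; ||v||^2 = 13; deficit = 49/6

Write each e_j = u_j / sqrt(<u_j, u_j>) where u_j is the displayed integer vector. Then <v, e_j> = <v, u_j> / sqrt(<u_j, u_j>), so |<v, e_j>|^2 = <v, u_j>^2 / <u_j, u_j>.
Coefficients: <v, e_1> = -2/sqrt(5), <v, e_2> = -22/sqrt(120).
Square and sum: Σ |<v, e_j>|^2 = 29/6.
Compute ||v||^2 = v·v = 13.
Deficit = 13 − 29/6 = 49/6 ≥ 0, confirming Bessel's inequality. (The deficit equals ||v − Σ <v,e_j> e_j||^2, the squared distance from v to span{e_j}.)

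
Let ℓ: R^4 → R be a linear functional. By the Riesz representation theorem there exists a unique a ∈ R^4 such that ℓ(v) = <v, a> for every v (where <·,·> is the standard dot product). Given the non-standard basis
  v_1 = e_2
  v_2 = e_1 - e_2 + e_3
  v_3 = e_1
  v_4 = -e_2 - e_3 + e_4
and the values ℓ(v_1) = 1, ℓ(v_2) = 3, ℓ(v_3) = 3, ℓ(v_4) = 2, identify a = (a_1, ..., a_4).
a = (3, 1, 1, 4)

Write a = (a_1, ..., a_4) in the standard basis. For each basis vector v_i, ℓ(v_i) = <v_i, a> is a linear equation in the a_j's. Collect the n equations into a matrix system V a = ℓ, where row i of V is v_i (expressed in the standard basis). Since V is invertible (lower-triangular with 1s on the diagonal, up to permutation), solve by back-substitution:
  V =
[[0, 1, 0, 0],
 [1, -1, 1, 0],
 [1, 0, 0, 0],
 [0, -1, -1, 1]]
  V a = (1, 3, 3, 2)
Solving gives a = (3, 1, 1, 4).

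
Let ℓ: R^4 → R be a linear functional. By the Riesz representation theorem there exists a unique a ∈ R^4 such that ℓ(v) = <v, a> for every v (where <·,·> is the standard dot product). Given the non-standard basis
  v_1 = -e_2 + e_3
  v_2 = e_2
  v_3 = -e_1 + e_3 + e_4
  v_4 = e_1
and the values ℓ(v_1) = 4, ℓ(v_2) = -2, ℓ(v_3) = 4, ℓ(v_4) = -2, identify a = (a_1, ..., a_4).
a = (-2, -2, 2, 0)

Write a = (a_1, ..., a_4) in the standard basis. For each basis vector v_i, ℓ(v_i) = <v_i, a> is a linear equation in the a_j's. Collect the n equations into a matrix system V a = ℓ, where row i of V is v_i (expressed in the standard basis). Since V is invertible (lower-triangular with 1s on the diagonal, up to permutation), solve by back-substitution:
  V =
[[0, -1, 1, 0],
 [0, 1, 0, 0],
 [-1, 0, 1, 1],
 [1, 0, 0, 0]]
  V a = (4, -2, 4, -2)
Solving gives a = (-2, -2, 2, 0).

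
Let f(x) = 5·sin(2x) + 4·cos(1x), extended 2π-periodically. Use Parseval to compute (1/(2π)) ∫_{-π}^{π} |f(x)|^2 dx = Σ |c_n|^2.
Σ |c_n|^2 = 41/2

Expand |f|^2 and use orthogonality of {sin(nx), cos(mx)} on [-π, π]:
  ∫_{-π}^{π} sin(nx)^2 dx = π, ∫ cos(mx)^2 dx = π, and cross terms integrate to 0.
So ∫_{-π}^{π} f(x)^2 dx = 5^2 · π + 4^2 · π = (25 + 16)π.
Divide by 2π: (25 + 16)/2 = 41/2.
By Parseval, this equals Σ |c_n|^2.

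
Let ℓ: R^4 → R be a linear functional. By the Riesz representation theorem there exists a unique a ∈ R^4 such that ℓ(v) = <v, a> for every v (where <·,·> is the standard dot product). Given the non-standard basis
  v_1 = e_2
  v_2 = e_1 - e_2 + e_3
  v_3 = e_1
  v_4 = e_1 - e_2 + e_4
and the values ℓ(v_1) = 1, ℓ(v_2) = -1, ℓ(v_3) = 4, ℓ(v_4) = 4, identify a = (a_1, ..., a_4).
a = (4, 1, -4, 1)

Write a = (a_1, ..., a_4) in the standard basis. For each basis vector v_i, ℓ(v_i) = <v_i, a> is a linear equation in the a_j's. Collect the n equations into a matrix system V a = ℓ, where row i of V is v_i (expressed in the standard basis). Since V is invertible (lower-triangular with 1s on the diagonal, up to permutation), solve by back-substitution:
  V =
[[0, 1, 0, 0],
 [1, -1, 1, 0],
 [1, 0, 0, 0],
 [1, -1, 0, 1]]
  V a = (1, -1, 4, 4)
Solving gives a = (4, 1, -4, 1).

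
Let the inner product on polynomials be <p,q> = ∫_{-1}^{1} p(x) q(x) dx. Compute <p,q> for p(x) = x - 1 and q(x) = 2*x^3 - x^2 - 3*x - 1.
<p,q> = 22/15

Expand the product: p(x)·q(x) = 2*x^4 - 3*x^3 - 2*x^2 + 2*x + 1.
∫_{-1}^{1} of each monomial x^k gives [2/(k+1) if k even, 0 if k odd]. Integrating term-by-term (or equivalently evaluating the antiderivative F(x) = 2*x^5/5 - 3*x^4/4 - 2*x^3/3 + x^2 + x at the endpoints):
  F(1) − F(−1) = 59/60 − (-29/60) = 22/15.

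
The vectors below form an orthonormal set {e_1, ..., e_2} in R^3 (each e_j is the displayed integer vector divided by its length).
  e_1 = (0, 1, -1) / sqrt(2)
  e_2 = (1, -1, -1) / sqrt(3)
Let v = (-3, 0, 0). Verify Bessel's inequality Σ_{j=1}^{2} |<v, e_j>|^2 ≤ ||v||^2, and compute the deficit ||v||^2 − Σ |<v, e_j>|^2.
Σ |<v, e_j>|^2 = 3; ||v||^2 = 9; deficit = 6

Write each e_j = u_j / sqrt(<u_j, u_j>) where u_j is the displayed integer vector. Then <v, e_j> = <v, u_j> / sqrt(<u_j, u_j>), so |<v, e_j>|^2 = <v, u_j>^2 / <u_j, u_j>.
Coefficients: <v, e_1> = 0/sqrt(2), <v, e_2> = -3/sqrt(3).
Square and sum: Σ |<v, e_j>|^2 = 3.
Compute ||v||^2 = v·v = 9.
Deficit = 9 − 3 = 6 ≥ 0, confirming Bessel's inequality. (The deficit equals ||v − Σ <v,e_j> e_j||^2, the squared distance from v to span{e_j}.)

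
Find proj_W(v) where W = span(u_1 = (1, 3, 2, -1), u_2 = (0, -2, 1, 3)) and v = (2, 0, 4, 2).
proj_W(v) = (26/23, 134/161, 570/161, 436/161)

Set up U = [u_1 | ... | u_2] ∈ R^(4×2). The projector onto W = col(U) is P = U (U^T U)^(-1) U^T.
Compute U^T U =
  [15, -7]
  [-7, 14],
and U^T v = (8, 10).
Solve U^T U · c = U^T v for the coefficients: c = (26/23, 206/161). The projection is proj_W(v) = U c.
Check: (v - proj_W(v)) · u_1 = 0  (should be 0).
Check: (v - proj_W(v)) · u_2 = 0  (should be 0).
Result: proj_W(v) = (26/23, 134/161, 570/161, 436/161).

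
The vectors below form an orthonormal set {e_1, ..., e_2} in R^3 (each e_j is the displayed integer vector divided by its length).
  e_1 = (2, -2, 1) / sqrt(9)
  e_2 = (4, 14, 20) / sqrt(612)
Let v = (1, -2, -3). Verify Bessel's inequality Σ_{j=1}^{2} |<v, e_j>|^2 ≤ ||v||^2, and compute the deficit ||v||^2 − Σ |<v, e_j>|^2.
Σ |<v, e_j>|^2 = 213/17; ||v||^2 = 14; deficit = 25/17

Write each e_j = u_j / sqrt(<u_j, u_j>) where u_j is the displayed integer vector. Then <v, e_j> = <v, u_j> / sqrt(<u_j, u_j>), so |<v, e_j>|^2 = <v, u_j>^2 / <u_j, u_j>.
Coefficients: <v, e_1> = 3/sqrt(9), <v, e_2> = -84/sqrt(612).
Square and sum: Σ |<v, e_j>|^2 = 213/17.
Compute ||v||^2 = v·v = 14.
Deficit = 14 − 213/17 = 25/17 ≥ 0, confirming Bessel's inequality. (The deficit equals ||v − Σ <v,e_j> e_j||^2, the squared distance from v to span{e_j}.)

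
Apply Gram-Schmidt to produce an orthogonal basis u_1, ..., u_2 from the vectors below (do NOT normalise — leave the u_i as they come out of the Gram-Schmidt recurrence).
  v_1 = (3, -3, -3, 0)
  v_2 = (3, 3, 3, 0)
Orthogonal basis:
  u_1 = (3, -3, -3, 0)
  u_2 = (4, 2, 2, 0)

Apply the Gram-Schmidt recurrence
  u_1 = v_1
  u_i = v_i − Σ_{j<i} ((v_i · u_j) / (u_j · u_j)) · u_j.

Step by step this gives:
  u_1 = (3, -3, -3, 0)
  u_2 = (4, 2, 2, 0)

Orthogonality check:
  u_2 · u_1 = 0 (should be 0)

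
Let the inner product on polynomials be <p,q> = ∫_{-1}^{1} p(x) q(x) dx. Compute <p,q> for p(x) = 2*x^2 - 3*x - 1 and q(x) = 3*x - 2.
<p,q> = -14/3

Expand the product: p(x)·q(x) = 6*x^3 - 13*x^2 + 3*x + 2.
∫_{-1}^{1} of each monomial x^k gives [2/(k+1) if k even, 0 if k odd]. Integrating term-by-term (or equivalently evaluating the antiderivative F(x) = 3*x^4/2 - 13*x^3/3 + 3*x^2/2 + 2*x at the endpoints):
  F(1) − F(−1) = 2/3 − (16/3) = -14/3.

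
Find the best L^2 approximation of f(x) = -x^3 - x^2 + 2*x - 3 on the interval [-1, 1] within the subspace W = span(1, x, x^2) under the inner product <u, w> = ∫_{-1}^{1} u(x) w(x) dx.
g(x) = -x^2 + 7*x/5 - 3

The best approximation g ∈ W is the orthogonal projection of f onto W. Writing g = a_0 + a_1 x + a_2 x^2, the coefficients solve the normal equations G · a = b where
  G_{ij} = <φ_i, φ_j> and b_i = <f, φ_i>, with φ_0 = 1, φ_1 = x, φ_2 = x^2.
G =
  [2, 0, 2/3]
  [0, 2/3, 0]
  [2/3, 0, 2/5],
b = (-20/3, 14/15, -12/5).
Solving gives a_0 = -3, a_1 = 7/5, a_2 = -1, so
  g(x) = -x^2 + 7*x/5 - 3.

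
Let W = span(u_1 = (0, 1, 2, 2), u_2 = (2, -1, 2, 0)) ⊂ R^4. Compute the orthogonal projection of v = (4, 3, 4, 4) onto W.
proj_W(v) = (5/3, 1, 16/3, 11/3)

Set up U = [u_1 | ... | u_2] ∈ R^(4×2). The projector onto W = col(U) is P = U (U^T U)^(-1) U^T.
Compute U^T U =
  [9, 3]
  [3, 9],
and U^T v = (19, 13).
Solve U^T U · c = U^T v for the coefficients: c = (11/6, 5/6). The projection is proj_W(v) = U c.
Check: (v - proj_W(v)) · u_1 = 0  (should be 0).
Check: (v - proj_W(v)) · u_2 = 0  (should be 0).
Result: proj_W(v) = (5/3, 1, 16/3, 11/3).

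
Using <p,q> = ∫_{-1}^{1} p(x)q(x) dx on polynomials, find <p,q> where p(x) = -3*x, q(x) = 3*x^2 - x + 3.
<p,q> = 2

Expand the product: p(x)·q(x) = -9*x^3 + 3*x^2 - 9*x.
∫_{-1}^{1} of each monomial x^k gives [2/(k+1) if k even, 0 if k odd]. Integrating term-by-term (or equivalently evaluating the antiderivative F(x) = -9*x^4/4 + x^3 - 9*x^2/2 at the endpoints):
  F(1) − F(−1) = -23/4 − (-31/4) = 2.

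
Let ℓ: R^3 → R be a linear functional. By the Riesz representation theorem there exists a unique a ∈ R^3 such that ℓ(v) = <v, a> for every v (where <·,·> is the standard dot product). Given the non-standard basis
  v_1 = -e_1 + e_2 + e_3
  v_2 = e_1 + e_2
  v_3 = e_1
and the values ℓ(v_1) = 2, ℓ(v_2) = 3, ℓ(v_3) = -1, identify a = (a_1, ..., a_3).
a = (-1, 4, -3)

Write a = (a_1, ..., a_3) in the standard basis. For each basis vector v_i, ℓ(v_i) = <v_i, a> is a linear equation in the a_j's. Collect the n equations into a matrix system V a = ℓ, where row i of V is v_i (expressed in the standard basis). Since V is invertible (lower-triangular with 1s on the diagonal, up to permutation), solve by back-substitution:
  V =
[[-1, 1, 1],
 [1, 1, 0],
 [1, 0, 0]]
  V a = (2, 3, -1)
Solving gives a = (-1, 4, -3).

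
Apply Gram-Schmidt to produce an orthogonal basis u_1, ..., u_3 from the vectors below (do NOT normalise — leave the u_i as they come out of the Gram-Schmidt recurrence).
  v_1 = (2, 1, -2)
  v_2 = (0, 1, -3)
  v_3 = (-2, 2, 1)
Orthogonal basis:
  u_1 = (2, 1, -2)
  u_2 = (-14/9, 2/9, -13/9)
  u_3 = (-16/41, 96/41, 32/41)

Apply the Gram-Schmidt recurrence
  u_1 = v_1
  u_i = v_i − Σ_{j<i} ((v_i · u_j) / (u_j · u_j)) · u_j.

Step by step this gives:
  u_1 = (2, 1, -2)
  u_2 = (-14/9, 2/9, -13/9)
  u_3 = (-16/41, 96/41, 32/41)

Orthogonality check:
  u_2 · u_1 = 0 (should be 0)
  u_3 · u_1 = 0 (should be 0)
  u_3 · u_2 = 0 (should be 0)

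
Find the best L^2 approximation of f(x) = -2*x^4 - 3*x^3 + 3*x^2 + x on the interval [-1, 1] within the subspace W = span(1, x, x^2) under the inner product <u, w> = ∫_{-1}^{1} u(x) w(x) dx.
g(x) = 9*x^2/7 - 4*x/5 + 6/35

The best approximation g ∈ W is the orthogonal projection of f onto W. Writing g = a_0 + a_1 x + a_2 x^2, the coefficients solve the normal equations G · a = b where
  G_{ij} = <φ_i, φ_j> and b_i = <f, φ_i>, with φ_0 = 1, φ_1 = x, φ_2 = x^2.
G =
  [2, 0, 2/3]
  [0, 2/3, 0]
  [2/3, 0, 2/5],
b = (6/5, -8/15, 22/35).
Solving gives a_0 = 6/35, a_1 = -4/5, a_2 = 9/7, so
  g(x) = 9*x^2/7 - 4*x/5 + 6/35.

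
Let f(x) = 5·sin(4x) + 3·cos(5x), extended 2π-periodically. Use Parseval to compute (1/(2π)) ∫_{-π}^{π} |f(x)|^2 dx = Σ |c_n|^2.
Σ |c_n|^2 = 17

Expand |f|^2 and use orthogonality of {sin(nx), cos(mx)} on [-π, π]:
  ∫_{-π}^{π} sin(nx)^2 dx = π, ∫ cos(mx)^2 dx = π, and cross terms integrate to 0.
So ∫_{-π}^{π} f(x)^2 dx = 5^2 · π + 3^2 · π = (25 + 9)π.
Divide by 2π: (25 + 9)/2 = 17.
By Parseval, this equals Σ |c_n|^2.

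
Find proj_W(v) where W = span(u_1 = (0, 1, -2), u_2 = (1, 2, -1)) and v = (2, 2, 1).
proj_W(v) = (25/14, 15/7, 15/14)

Set up U = [u_1 | ... | u_2] ∈ R^(3×2). The projector onto W = col(U) is P = U (U^T U)^(-1) U^T.
Compute U^T U =
  [5, 4]
  [4, 6],
and U^T v = (0, 5).
Solve U^T U · c = U^T v for the coefficients: c = (-10/7, 25/14). The projection is proj_W(v) = U c.
Check: (v - proj_W(v)) · u_1 = 0  (should be 0).
Check: (v - proj_W(v)) · u_2 = 0  (should be 0).
Result: proj_W(v) = (25/14, 15/7, 15/14).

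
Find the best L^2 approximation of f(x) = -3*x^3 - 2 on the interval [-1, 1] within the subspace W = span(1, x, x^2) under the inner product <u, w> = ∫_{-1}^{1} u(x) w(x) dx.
g(x) = -9*x/5 - 2

The best approximation g ∈ W is the orthogonal projection of f onto W. Writing g = a_0 + a_1 x + a_2 x^2, the coefficients solve the normal equations G · a = b where
  G_{ij} = <φ_i, φ_j> and b_i = <f, φ_i>, with φ_0 = 1, φ_1 = x, φ_2 = x^2.
G =
  [2, 0, 2/3]
  [0, 2/3, 0]
  [2/3, 0, 2/5],
b = (-4, -6/5, -4/3).
Solving gives a_0 = -2, a_1 = -9/5, a_2 = 0, so
  g(x) = -9*x/5 - 2.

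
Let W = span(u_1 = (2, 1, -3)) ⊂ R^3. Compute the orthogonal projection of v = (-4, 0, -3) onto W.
proj_W(v) = (1/7, 1/14, -3/14)

Set up U = [u_1 | ... | u_1] ∈ R^(3×1). The projector onto W = col(U) is P = U (U^T U)^(-1) U^T.
Compute U^T U =
  [14],
and U^T v = (1).
Solve U^T U · c = U^T v for the coefficients: c = (1/14). The projection is proj_W(v) = U c.
Check: (v - proj_W(v)) · u_1 = 0  (should be 0).
Result: proj_W(v) = (1/7, 1/14, -3/14).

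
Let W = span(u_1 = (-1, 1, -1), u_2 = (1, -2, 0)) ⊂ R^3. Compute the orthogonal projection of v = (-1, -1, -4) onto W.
proj_W(v) = (-4/3, -7/6, -23/6)

Set up U = [u_1 | ... | u_2] ∈ R^(3×2). The projector onto W = col(U) is P = U (U^T U)^(-1) U^T.
Compute U^T U =
  [3, -3]
  [-3, 5],
and U^T v = (4, 1).
Solve U^T U · c = U^T v for the coefficients: c = (23/6, 5/2). The projection is proj_W(v) = U c.
Check: (v - proj_W(v)) · u_1 = 0  (should be 0).
Check: (v - proj_W(v)) · u_2 = 0  (should be 0).
Result: proj_W(v) = (-4/3, -7/6, -23/6).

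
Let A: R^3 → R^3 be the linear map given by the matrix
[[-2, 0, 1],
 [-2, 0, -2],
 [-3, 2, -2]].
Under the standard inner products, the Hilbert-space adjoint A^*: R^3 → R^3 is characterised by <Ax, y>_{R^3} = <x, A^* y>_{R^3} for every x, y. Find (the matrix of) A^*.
A^* = A^T =
[[-2, -2, -3],
 [0, 0, 2],
 [1, -2, -2]]

For real matrices with standard dot products, the defining identity <Ax, y> = <x, A^* y> gives (Ax)^T y = x^T (A^*) y, i.e. x^T A^T y = x^T (A^*) y. Since this holds for all x, y, we must have A^* = A^T. Therefore
A^* =
[[-2, -2, -3],
 [0, 0, 2],
 [1, -2, -2]].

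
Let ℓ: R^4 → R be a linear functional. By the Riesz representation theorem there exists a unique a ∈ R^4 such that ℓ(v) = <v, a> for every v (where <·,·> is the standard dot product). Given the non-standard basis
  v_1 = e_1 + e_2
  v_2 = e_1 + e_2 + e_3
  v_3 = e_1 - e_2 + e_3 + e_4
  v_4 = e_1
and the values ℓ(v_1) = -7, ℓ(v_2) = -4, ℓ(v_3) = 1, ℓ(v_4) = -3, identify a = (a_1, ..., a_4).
a = (-3, -4, 3, -3)

Write a = (a_1, ..., a_4) in the standard basis. For each basis vector v_i, ℓ(v_i) = <v_i, a> is a linear equation in the a_j's. Collect the n equations into a matrix system V a = ℓ, where row i of V is v_i (expressed in the standard basis). Since V is invertible (lower-triangular with 1s on the diagonal, up to permutation), solve by back-substitution:
  V =
[[1, 1, 0, 0],
 [1, 1, 1, 0],
 [1, -1, 1, 1],
 [1, 0, 0, 0]]
  V a = (-7, -4, 1, -3)
Solving gives a = (-3, -4, 3, -3).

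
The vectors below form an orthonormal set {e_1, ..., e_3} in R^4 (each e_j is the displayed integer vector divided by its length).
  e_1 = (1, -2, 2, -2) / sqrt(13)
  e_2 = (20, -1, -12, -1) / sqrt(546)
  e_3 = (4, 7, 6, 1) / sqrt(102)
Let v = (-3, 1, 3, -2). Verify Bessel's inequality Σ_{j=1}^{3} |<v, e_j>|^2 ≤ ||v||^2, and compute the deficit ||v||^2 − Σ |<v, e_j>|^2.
Σ |<v, e_j>|^2 = 2337/119; ||v||^2 = 23; deficit = 400/119

Write each e_j = u_j / sqrt(<u_j, u_j>) where u_j is the displayed integer vector. Then <v, e_j> = <v, u_j> / sqrt(<u_j, u_j>), so |<v, e_j>|^2 = <v, u_j>^2 / <u_j, u_j>.
Coefficients: <v, e_1> = 5/sqrt(13), <v, e_2> = -95/sqrt(546), <v, e_3> = 11/sqrt(102).
Square and sum: Σ |<v, e_j>|^2 = 2337/119.
Compute ||v||^2 = v·v = 23.
Deficit = 23 − 2337/119 = 400/119 ≥ 0, confirming Bessel's inequality. (The deficit equals ||v − Σ <v,e_j> e_j||^2, the squared distance from v to span{e_j}.)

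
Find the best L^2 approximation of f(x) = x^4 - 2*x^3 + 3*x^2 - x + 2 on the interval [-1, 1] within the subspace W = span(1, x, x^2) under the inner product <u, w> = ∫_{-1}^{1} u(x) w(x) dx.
g(x) = 27*x^2/7 - 11*x/5 + 67/35

The best approximation g ∈ W is the orthogonal projection of f onto W. Writing g = a_0 + a_1 x + a_2 x^2, the coefficients solve the normal equations G · a = b where
  G_{ij} = <φ_i, φ_j> and b_i = <f, φ_i>, with φ_0 = 1, φ_1 = x, φ_2 = x^2.
G =
  [2, 0, 2/3]
  [0, 2/3, 0]
  [2/3, 0, 2/5],
b = (32/5, -22/15, 296/105).
Solving gives a_0 = 67/35, a_1 = -11/5, a_2 = 27/7, so
  g(x) = 27*x^2/7 - 11*x/5 + 67/35.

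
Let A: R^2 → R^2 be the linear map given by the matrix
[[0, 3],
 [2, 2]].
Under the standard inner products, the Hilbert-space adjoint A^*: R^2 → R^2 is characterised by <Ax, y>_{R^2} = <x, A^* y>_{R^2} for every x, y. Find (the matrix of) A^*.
A^* = A^T =
[[0, 2],
 [3, 2]]

For real matrices with standard dot products, the defining identity <Ax, y> = <x, A^* y> gives (Ax)^T y = x^T (A^*) y, i.e. x^T A^T y = x^T (A^*) y. Since this holds for all x, y, we must have A^* = A^T. Therefore
A^* =
[[0, 2],
 [3, 2]].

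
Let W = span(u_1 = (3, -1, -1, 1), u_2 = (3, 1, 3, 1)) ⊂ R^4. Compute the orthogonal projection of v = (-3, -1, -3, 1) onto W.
proj_W(v) = (-41/17, -55/51, -151/51, -41/51)

Set up U = [u_1 | ... | u_2] ∈ R^(4×2). The projector onto W = col(U) is P = U (U^T U)^(-1) U^T.
Compute U^T U =
  [12, 6]
  [6, 20],
and U^T v = (-4, -18).
Solve U^T U · c = U^T v for the coefficients: c = (7/51, -16/17). The projection is proj_W(v) = U c.
Check: (v - proj_W(v)) · u_1 = 0  (should be 0).
Check: (v - proj_W(v)) · u_2 = 0  (should be 0).
Result: proj_W(v) = (-41/17, -55/51, -151/51, -41/51).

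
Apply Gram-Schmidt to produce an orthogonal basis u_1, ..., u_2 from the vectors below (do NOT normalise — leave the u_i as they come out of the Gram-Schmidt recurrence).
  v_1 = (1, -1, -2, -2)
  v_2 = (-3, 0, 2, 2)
Orthogonal basis:
  u_1 = (1, -1, -2, -2)
  u_2 = (-19/10, -11/10, -1/5, -1/5)

Apply the Gram-Schmidt recurrence
  u_1 = v_1
  u_i = v_i − Σ_{j<i} ((v_i · u_j) / (u_j · u_j)) · u_j.

Step by step this gives:
  u_1 = (1, -1, -2, -2)
  u_2 = (-19/10, -11/10, -1/5, -1/5)

Orthogonality check:
  u_2 · u_1 = 0 (should be 0)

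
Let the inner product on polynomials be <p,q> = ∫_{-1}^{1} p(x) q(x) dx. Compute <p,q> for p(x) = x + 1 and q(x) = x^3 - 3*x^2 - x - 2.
<p,q> = -94/15

Expand the product: p(x)·q(x) = x^4 - 2*x^3 - 4*x^2 - 3*x - 2.
∫_{-1}^{1} of each monomial x^k gives [2/(k+1) if k even, 0 if k odd]. Integrating term-by-term (or equivalently evaluating the antiderivative F(x) = x^5/5 - x^4/2 - 4*x^3/3 - 3*x^2/2 - 2*x at the endpoints):
  F(1) − F(−1) = -77/15 − (17/15) = -94/15.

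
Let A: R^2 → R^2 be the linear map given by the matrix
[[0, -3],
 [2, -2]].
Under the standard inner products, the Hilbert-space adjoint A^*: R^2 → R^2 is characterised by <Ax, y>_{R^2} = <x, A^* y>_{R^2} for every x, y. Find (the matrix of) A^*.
A^* = A^T =
[[0, 2],
 [-3, -2]]

For real matrices with standard dot products, the defining identity <Ax, y> = <x, A^* y> gives (Ax)^T y = x^T (A^*) y, i.e. x^T A^T y = x^T (A^*) y. Since this holds for all x, y, we must have A^* = A^T. Therefore
A^* =
[[0, 2],
 [-3, -2]].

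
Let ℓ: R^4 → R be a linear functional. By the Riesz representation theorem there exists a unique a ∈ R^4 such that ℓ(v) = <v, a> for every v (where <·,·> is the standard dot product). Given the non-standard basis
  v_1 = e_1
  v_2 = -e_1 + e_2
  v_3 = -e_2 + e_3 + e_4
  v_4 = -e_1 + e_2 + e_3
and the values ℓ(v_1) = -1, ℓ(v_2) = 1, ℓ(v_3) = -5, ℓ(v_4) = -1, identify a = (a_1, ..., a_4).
a = (-1, 0, -2, -3)

Write a = (a_1, ..., a_4) in the standard basis. For each basis vector v_i, ℓ(v_i) = <v_i, a> is a linear equation in the a_j's. Collect the n equations into a matrix system V a = ℓ, where row i of V is v_i (expressed in the standard basis). Since V is invertible (lower-triangular with 1s on the diagonal, up to permutation), solve by back-substitution:
  V =
[[1, 0, 0, 0],
 [-1, 1, 0, 0],
 [0, -1, 1, 1],
 [-1, 1, 1, 0]]
  V a = (-1, 1, -5, -1)
Solving gives a = (-1, 0, -2, -3).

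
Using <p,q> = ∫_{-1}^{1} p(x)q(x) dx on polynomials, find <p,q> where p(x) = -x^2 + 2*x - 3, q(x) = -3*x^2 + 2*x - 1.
<p,q> = 248/15

Expand the product: p(x)·q(x) = 3*x^4 - 8*x^3 + 14*x^2 - 8*x + 3.
∫_{-1}^{1} of each monomial x^k gives [2/(k+1) if k even, 0 if k odd]. Integrating term-by-term (or equivalently evaluating the antiderivative F(x) = 3*x^5/5 - 2*x^4 + 14*x^3/3 - 4*x^2 + 3*x at the endpoints):
  F(1) − F(−1) = 34/15 − (-214/15) = 248/15.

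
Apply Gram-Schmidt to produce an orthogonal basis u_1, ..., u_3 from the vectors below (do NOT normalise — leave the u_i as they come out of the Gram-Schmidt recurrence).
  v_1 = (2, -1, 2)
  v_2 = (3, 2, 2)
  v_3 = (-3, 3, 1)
Orthogonal basis:
  u_1 = (2, -1, 2)
  u_2 = (11/9, 26/9, 2/9)
  u_3 = (-186/89, 62/89, 217/89)

Apply the Gram-Schmidt recurrence
  u_1 = v_1
  u_i = v_i − Σ_{j<i} ((v_i · u_j) / (u_j · u_j)) · u_j.

Step by step this gives:
  u_1 = (2, -1, 2)
  u_2 = (11/9, 26/9, 2/9)
  u_3 = (-186/89, 62/89, 217/89)

Orthogonality check:
  u_2 · u_1 = 0 (should be 0)
  u_3 · u_1 = 0 (should be 0)
  u_3 · u_2 = 0 (should be 0)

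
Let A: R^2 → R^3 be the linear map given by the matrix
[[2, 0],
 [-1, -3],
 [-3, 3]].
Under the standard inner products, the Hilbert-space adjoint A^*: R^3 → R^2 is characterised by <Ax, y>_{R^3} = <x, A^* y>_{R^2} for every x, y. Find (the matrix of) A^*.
A^* = A^T =
[[2, -1, -3],
 [0, -3, 3]]

For real matrices with standard dot products, the defining identity <Ax, y> = <x, A^* y> gives (Ax)^T y = x^T (A^*) y, i.e. x^T A^T y = x^T (A^*) y. Since this holds for all x, y, we must have A^* = A^T. Therefore
A^* =
[[2, -1, -3],
 [0, -3, 3]].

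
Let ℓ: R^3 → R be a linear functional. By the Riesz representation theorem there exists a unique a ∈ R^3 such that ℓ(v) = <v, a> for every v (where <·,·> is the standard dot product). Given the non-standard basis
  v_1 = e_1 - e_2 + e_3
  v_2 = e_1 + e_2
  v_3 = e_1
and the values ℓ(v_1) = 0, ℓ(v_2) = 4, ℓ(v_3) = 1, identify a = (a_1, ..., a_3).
a = (1, 3, 2)

Write a = (a_1, ..., a_3) in the standard basis. For each basis vector v_i, ℓ(v_i) = <v_i, a> is a linear equation in the a_j's. Collect the n equations into a matrix system V a = ℓ, where row i of V is v_i (expressed in the standard basis). Since V is invertible (lower-triangular with 1s on the diagonal, up to permutation), solve by back-substitution:
  V =
[[1, -1, 1],
 [1, 1, 0],
 [1, 0, 0]]
  V a = (0, 4, 1)
Solving gives a = (1, 3, 2).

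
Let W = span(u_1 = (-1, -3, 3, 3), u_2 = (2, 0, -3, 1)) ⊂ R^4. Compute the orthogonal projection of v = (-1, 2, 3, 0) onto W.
proj_W(v) = (-65/41, 12/41, 183/82, -93/82)

Set up U = [u_1 | ... | u_2] ∈ R^(4×2). The projector onto W = col(U) is P = U (U^T U)^(-1) U^T.
Compute U^T U =
  [28, -8]
  [-8, 14],
and U^T v = (4, -11).
Solve U^T U · c = U^T v for the coefficients: c = (-4/41, -69/82). The projection is proj_W(v) = U c.
Check: (v - proj_W(v)) · u_1 = 0  (should be 0).
Check: (v - proj_W(v)) · u_2 = 0  (should be 0).
Result: proj_W(v) = (-65/41, 12/41, 183/82, -93/82).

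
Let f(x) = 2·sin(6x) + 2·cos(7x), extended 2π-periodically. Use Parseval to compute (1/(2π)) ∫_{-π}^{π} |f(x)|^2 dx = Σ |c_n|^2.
Σ |c_n|^2 = 4

Expand |f|^2 and use orthogonality of {sin(nx), cos(mx)} on [-π, π]:
  ∫_{-π}^{π} sin(nx)^2 dx = π, ∫ cos(mx)^2 dx = π, and cross terms integrate to 0.
So ∫_{-π}^{π} f(x)^2 dx = 2^2 · π + 2^2 · π = (4 + 4)π.
Divide by 2π: (4 + 4)/2 = 4.
By Parseval, this equals Σ |c_n|^2.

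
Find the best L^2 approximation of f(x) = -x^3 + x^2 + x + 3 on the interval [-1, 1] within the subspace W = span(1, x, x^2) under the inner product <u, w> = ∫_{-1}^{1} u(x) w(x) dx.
g(x) = x^2 + 2*x/5 + 3

The best approximation g ∈ W is the orthogonal projection of f onto W. Writing g = a_0 + a_1 x + a_2 x^2, the coefficients solve the normal equations G · a = b where
  G_{ij} = <φ_i, φ_j> and b_i = <f, φ_i>, with φ_0 = 1, φ_1 = x, φ_2 = x^2.
G =
  [2, 0, 2/3]
  [0, 2/3, 0]
  [2/3, 0, 2/5],
b = (20/3, 4/15, 12/5).
Solving gives a_0 = 3, a_1 = 2/5, a_2 = 1, so
  g(x) = x^2 + 2*x/5 + 3.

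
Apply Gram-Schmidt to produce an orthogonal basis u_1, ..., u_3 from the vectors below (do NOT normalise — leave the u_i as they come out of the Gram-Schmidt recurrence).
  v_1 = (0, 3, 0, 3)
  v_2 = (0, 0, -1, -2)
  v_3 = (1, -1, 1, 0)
Orthogonal basis:
  u_1 = (0, 3, 0, 3)
  u_2 = (0, 1, -1, -1)
  u_3 = (1, 1/6, 1/3, -1/6)

Apply the Gram-Schmidt recurrence
  u_1 = v_1
  u_i = v_i − Σ_{j<i} ((v_i · u_j) / (u_j · u_j)) · u_j.

Step by step this gives:
  u_1 = (0, 3, 0, 3)
  u_2 = (0, 1, -1, -1)
  u_3 = (1, 1/6, 1/3, -1/6)

Orthogonality check:
  u_2 · u_1 = 0 (should be 0)
  u_3 · u_1 = 0 (should be 0)
  u_3 · u_2 = 0 (should be 0)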